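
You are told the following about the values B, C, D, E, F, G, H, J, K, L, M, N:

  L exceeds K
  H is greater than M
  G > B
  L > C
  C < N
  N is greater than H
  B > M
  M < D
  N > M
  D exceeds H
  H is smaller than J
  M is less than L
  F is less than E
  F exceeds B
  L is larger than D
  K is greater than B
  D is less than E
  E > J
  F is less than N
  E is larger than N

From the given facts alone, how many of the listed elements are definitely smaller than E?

From E the given relations immediately reach F, D, N, J.
From those, M, H, B, C — 8 in total.
Nothing else is reachable below E; 8 in all.

8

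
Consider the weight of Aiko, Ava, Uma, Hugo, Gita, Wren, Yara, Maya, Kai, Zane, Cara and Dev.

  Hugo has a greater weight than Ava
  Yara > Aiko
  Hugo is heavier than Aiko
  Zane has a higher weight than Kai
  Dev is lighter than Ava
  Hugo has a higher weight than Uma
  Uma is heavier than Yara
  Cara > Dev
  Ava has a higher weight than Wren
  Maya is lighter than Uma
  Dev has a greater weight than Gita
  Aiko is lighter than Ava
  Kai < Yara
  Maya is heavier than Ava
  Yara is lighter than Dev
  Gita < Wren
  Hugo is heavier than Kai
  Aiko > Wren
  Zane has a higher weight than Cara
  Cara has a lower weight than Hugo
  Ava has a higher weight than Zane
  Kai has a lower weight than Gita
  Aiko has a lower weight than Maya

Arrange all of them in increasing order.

Kai < Gita < Wren < Aiko < Yara < Dev < Cara < Zane < Ava < Maya < Uma < Hugo

Nothing is placed below Kai, so it is least; from there Kai < Gita; Gita < Wren; Wren < Aiko; Aiko < Yara; Yara < Dev; Dev < Cara; Cara < Zane; Zane < Ava; Ava < Maya; Maya < Uma; Uma < Hugo, each given directly.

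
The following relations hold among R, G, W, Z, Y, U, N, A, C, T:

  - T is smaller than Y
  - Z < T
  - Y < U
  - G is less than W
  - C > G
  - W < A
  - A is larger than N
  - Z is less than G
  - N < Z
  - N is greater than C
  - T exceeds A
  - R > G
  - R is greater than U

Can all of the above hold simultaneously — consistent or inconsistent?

Chaining the given relations yields C < N < Z < G, so C < G. But one relation states G < C. These cannot both hold.

inconsistent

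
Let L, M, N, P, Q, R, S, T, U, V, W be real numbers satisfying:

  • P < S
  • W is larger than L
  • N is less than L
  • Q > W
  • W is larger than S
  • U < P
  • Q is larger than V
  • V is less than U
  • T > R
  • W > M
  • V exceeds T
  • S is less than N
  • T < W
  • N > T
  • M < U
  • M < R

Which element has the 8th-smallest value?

The consecutive relations fix a unique order: M < R < T < V < U < P < S < N < L < W < Q.
Counting 8 from the smallest end gives N.

N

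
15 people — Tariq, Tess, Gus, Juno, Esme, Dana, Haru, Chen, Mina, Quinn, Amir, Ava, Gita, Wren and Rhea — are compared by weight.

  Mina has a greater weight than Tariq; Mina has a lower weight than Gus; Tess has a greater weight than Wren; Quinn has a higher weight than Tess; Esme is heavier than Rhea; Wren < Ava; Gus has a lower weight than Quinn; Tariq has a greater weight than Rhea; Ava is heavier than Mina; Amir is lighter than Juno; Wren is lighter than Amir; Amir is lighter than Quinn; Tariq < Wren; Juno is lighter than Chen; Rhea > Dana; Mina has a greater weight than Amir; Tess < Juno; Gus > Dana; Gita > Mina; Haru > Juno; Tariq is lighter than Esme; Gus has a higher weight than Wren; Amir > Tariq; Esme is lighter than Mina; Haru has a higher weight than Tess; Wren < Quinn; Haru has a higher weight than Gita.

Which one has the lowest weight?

Dana

Chaining upward from Dana: directly above it, Rhea, Gus; then Tariq, Esme, Quinn; then Wren, Amir, Mina; then Tess, Gita, Juno, Ava; then Chen, Haru.
That covers every other element, and nothing is given below Dana, so Dana is the lowest weight.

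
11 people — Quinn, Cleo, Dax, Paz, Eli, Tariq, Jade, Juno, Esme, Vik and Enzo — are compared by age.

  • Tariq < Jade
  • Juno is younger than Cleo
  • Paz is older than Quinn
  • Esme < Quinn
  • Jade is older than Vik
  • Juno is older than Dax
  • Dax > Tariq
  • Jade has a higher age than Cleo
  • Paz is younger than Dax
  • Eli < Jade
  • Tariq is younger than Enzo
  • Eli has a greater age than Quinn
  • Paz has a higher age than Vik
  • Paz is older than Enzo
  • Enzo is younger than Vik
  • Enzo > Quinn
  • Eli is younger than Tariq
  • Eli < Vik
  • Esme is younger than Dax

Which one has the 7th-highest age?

Chaining the given pairs: Esme < Quinn < Eli < Tariq < Enzo < Vik < Paz < Dax < Juno < Cleo < Jade.
The 7th largest is Enzo.

Enzo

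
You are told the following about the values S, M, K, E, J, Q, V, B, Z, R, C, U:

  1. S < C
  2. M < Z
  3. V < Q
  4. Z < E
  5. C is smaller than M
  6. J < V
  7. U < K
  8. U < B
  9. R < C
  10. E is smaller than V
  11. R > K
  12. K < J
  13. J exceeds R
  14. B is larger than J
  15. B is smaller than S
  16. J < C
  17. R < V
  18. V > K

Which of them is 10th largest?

R

Piecing the relations together gives one ordering: U < K < R < J < B < S < C < M < Z < E < V < Q.
Counting 10 from the largest end gives R.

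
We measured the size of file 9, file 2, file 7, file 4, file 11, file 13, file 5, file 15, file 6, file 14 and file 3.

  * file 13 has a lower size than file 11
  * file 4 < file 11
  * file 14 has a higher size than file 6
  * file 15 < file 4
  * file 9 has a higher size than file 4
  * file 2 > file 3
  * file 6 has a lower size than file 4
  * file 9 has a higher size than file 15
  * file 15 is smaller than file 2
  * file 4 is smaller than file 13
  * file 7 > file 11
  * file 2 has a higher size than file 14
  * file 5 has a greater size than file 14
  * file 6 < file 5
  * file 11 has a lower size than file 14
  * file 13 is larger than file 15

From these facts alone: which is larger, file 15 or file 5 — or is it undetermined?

file 5

Link the given pairs in sequence: file 15 < file 4; file 4 < file 11; file 11 < file 14; file 14 < file 5.
Chaining these gives file 15 < file 4 < file 11 < file 14 < file 5.
So file 5 is larger.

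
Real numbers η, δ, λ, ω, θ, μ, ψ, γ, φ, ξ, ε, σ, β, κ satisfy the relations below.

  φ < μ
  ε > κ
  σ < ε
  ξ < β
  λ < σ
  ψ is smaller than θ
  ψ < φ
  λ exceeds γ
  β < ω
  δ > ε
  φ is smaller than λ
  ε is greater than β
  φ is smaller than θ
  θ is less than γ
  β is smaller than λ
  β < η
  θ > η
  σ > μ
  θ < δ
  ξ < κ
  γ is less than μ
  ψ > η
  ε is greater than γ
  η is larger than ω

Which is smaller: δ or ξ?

The relevant relations are ξ < β; β < ω; ω < η; η < ψ; ψ < φ; φ < θ; θ < γ; γ < μ; μ < σ; σ < ε; ε < δ.
Chaining these gives ξ < β < ω < η < ψ < φ < θ < γ < μ < σ < ε < δ.
So ξ < δ; ξ is the smaller of the two.

ξ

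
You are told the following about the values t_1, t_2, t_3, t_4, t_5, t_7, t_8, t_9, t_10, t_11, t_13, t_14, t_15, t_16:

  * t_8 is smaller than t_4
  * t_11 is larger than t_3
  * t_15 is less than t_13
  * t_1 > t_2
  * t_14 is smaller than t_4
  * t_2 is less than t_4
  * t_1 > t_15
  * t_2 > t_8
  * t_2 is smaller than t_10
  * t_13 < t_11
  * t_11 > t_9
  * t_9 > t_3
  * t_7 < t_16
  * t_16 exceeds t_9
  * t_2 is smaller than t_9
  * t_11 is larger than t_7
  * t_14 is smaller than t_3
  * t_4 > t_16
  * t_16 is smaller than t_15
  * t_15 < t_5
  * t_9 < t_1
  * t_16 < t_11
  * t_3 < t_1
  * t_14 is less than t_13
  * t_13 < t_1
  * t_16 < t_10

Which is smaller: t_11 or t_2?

t_2

t_2 < t_9 and t_9 < t_16 give t_2 < t_16.
With t_16 < t_15: t_2 < t_9 < t_16 < t_15.
With t_15 < t_13: t_2 < t_9 < t_16 < t_15 < t_13.
Then t_13 < t_11 extends the chain to t_11.
So t_2 < t_11; t_2 is the smaller of the two.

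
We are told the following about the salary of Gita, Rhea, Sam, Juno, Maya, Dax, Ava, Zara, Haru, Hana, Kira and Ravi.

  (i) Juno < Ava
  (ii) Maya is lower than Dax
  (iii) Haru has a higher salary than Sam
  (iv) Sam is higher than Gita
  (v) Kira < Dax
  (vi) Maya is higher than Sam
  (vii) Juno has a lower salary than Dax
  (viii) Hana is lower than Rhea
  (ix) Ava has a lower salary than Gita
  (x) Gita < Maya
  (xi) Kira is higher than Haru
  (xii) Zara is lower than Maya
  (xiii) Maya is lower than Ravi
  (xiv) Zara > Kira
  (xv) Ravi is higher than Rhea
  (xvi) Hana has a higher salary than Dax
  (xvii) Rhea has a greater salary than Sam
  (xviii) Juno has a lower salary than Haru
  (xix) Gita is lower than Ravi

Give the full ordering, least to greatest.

Juno < Ava < Gita < Sam < Haru < Kira < Zara < Maya < Dax < Hana < Rhea < Ravi

Nothing is placed below Juno, so it is least; from there Juno < Ava; Ava < Gita; Gita < Sam; Sam < Haru; Haru < Kira; Kira < Zara; Zara < Maya; Maya < Dax; Dax < Hana; Hana < Rhea; Rhea < Ravi, each given directly.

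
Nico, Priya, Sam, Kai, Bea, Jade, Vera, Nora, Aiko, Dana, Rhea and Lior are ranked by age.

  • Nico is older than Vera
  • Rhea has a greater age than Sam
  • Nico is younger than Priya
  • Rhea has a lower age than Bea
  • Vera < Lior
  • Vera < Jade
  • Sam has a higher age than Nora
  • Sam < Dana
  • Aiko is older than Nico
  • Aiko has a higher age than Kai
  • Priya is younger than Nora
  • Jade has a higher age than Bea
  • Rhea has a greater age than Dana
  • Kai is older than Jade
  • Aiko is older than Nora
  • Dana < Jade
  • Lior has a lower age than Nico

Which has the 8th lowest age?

Rhea

Chaining the given pairs: Vera < Lior < Nico < Priya < Nora < Sam < Dana < Rhea < Bea < Jade < Kai < Aiko.
The 8th smallest is Rhea.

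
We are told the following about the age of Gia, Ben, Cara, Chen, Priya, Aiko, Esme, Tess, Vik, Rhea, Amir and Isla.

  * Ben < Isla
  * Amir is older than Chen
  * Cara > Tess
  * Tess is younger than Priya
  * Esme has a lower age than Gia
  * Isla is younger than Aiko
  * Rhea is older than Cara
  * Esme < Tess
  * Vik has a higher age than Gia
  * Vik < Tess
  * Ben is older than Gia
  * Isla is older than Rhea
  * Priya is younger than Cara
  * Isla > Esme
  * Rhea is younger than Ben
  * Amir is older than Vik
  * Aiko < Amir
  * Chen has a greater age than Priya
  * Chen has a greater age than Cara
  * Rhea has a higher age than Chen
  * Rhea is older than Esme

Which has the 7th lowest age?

Piecing the relations together gives one ordering: Esme < Gia < Vik < Tess < Priya < Cara < Chen < Rhea < Ben < Isla < Aiko < Amir.
The 7th smallest is Chen.

Chen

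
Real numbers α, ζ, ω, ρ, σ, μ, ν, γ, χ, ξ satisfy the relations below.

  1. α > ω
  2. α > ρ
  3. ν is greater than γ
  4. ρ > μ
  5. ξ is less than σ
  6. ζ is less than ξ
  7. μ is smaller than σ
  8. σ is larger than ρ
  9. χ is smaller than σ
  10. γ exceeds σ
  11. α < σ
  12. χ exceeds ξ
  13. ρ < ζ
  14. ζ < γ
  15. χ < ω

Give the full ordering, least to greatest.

The consecutive links are each given: μ < ρ; ρ < ζ; ζ < ξ; ξ < χ; χ < ω; ω < α; α < σ; σ < γ; γ < ν.

μ < ρ < ζ < ξ < χ < ω < α < σ < γ < ν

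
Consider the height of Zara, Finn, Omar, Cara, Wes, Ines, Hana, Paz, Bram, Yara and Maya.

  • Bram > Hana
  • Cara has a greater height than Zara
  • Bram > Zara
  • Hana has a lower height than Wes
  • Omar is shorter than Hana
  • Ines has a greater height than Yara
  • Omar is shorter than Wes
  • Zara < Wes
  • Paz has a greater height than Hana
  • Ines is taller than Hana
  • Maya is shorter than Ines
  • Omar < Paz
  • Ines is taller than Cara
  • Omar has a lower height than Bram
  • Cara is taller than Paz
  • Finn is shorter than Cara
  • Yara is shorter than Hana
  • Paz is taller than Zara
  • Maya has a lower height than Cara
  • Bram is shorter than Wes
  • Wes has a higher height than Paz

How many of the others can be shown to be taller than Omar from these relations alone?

Directly above Omar: Hana, Bram, Paz, Wes.
One step further: Cara, Ines (6 so far).
Nothing else is reachable above Omar; 6 in all.

6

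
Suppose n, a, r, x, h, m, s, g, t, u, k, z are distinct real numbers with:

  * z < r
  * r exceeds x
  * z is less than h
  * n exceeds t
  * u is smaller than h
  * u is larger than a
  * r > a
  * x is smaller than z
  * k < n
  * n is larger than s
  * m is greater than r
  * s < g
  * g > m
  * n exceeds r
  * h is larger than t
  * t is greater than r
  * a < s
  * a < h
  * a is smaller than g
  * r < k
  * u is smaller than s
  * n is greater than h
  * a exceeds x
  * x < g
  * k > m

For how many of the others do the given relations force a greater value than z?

Directly above z: r, h.
One step further: m, k, t, n (6 so far).
One step further: g (7 so far).
No other element is forced above z by the given relations, so the count is 7.

7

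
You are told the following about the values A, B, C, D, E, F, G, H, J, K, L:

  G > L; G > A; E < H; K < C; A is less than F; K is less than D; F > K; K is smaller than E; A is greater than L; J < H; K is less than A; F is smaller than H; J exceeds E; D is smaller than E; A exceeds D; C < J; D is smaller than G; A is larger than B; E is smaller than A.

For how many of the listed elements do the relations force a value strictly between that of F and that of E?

The relations place E below F. An element lies strictly between them when it is forced above E and also forced below F.
Above E: {J, A, G, H}. Below F: {K, L, D, B, A}.
Intersection: {A} — 1.

1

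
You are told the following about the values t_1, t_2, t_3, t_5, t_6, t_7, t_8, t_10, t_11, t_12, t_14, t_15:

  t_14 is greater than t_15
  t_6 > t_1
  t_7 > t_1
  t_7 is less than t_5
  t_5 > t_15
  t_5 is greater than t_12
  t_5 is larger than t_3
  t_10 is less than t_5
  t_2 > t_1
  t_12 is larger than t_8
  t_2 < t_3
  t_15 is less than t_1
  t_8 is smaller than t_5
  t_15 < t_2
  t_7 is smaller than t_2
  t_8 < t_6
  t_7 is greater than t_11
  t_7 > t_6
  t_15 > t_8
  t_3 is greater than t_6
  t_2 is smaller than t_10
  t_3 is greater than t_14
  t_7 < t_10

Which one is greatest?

t_5

Chaining downward from t_5: directly below it, t_8, t_15, t_7, t_3, t_10, t_12; then t_1, t_6, t_11, t_2, t_14.
That covers every other element, and nothing is given above t_5, so t_5 is the greatest.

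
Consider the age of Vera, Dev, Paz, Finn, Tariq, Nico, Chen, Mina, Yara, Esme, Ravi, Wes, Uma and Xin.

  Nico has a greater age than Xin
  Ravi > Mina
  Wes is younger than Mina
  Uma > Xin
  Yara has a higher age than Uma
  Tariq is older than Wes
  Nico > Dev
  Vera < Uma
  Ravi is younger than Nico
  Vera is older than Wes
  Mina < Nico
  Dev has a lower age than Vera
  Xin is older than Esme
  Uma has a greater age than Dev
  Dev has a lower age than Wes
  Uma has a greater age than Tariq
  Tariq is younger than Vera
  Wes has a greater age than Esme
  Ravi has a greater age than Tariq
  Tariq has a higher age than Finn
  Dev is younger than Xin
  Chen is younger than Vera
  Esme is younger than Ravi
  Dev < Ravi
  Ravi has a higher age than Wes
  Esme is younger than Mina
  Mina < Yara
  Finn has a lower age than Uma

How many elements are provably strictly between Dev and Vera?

2

The relations place Dev below Vera. An element lies strictly between them when it is forced above Dev and also forced below Vera.
Above Dev: {Wes, Tariq, Mina, Xin, Ravi, Uma, Nico, Yara}. Below Vera: {Esme, Wes, Finn, Tariq, Chen}.
Intersection: {Wes, Tariq} — 2.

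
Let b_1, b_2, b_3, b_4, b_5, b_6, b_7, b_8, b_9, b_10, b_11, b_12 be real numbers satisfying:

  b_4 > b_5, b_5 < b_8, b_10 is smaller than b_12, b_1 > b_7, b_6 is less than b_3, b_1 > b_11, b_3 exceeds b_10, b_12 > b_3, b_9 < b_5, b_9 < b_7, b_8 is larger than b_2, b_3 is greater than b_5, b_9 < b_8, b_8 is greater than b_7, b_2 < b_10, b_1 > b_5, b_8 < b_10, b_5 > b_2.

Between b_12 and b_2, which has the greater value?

The relevant relations are b_2 < b_5; b_5 < b_8; b_8 < b_10; b_10 < b_3; b_3 < b_12.
Together: b_2 < b_5 < b_8 < b_10 < b_3 < b_12.
So b_2 < b_12; b_12 is the larger of the two.

b_12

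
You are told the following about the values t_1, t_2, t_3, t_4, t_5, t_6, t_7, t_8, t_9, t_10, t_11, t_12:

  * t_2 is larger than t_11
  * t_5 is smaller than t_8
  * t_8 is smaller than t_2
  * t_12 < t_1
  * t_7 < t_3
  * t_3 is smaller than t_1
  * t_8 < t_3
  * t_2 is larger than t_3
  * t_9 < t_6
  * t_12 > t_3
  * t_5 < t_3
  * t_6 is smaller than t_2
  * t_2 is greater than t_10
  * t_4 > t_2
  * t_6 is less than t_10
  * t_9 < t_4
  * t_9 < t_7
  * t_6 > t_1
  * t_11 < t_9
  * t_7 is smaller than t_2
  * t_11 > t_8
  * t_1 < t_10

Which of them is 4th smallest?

t_9

Chaining the given pairs: t_5 < t_8 < t_11 < t_9 < t_7 < t_3 < t_12 < t_1 < t_6 < t_10 < t_2 < t_4.
The 4th smallest is t_9.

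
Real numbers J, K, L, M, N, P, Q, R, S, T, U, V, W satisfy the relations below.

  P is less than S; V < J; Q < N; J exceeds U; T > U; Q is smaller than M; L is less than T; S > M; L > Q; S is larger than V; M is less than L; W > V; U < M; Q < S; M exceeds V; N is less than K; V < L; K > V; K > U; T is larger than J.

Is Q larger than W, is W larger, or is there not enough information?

Following every chain through Q: above Q we get M, S, L, T, N, K.
W is not reached, and no chain runs the other way from W to Q.
So the given relations leave the order of Q and W undetermined.

undetermined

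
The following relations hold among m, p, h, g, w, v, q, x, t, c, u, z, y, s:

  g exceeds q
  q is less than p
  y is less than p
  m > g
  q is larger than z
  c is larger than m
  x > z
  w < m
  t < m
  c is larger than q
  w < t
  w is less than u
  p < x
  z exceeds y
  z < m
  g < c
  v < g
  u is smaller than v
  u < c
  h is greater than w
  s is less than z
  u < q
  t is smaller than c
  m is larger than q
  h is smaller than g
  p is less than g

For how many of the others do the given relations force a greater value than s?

From s the given relations immediately reach z.
From those, q, m, x — 4 in total.
From those, p, g, c — 7 in total.
Nothing else is reachable above s; 7 in all.

7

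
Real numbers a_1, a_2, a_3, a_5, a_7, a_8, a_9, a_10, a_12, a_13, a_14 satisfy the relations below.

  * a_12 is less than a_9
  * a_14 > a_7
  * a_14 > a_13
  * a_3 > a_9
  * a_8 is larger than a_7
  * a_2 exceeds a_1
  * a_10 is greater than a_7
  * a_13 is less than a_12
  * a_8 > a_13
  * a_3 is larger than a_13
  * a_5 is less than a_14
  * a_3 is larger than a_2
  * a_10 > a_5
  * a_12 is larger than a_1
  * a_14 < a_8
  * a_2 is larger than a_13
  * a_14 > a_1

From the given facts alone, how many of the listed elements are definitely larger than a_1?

6

From a_1 the given relations immediately reach a_2, a_14, a_12.
From those, a_9, a_8, a_3 — 6 in total.
Nothing else is reachable above a_1; 6 in all.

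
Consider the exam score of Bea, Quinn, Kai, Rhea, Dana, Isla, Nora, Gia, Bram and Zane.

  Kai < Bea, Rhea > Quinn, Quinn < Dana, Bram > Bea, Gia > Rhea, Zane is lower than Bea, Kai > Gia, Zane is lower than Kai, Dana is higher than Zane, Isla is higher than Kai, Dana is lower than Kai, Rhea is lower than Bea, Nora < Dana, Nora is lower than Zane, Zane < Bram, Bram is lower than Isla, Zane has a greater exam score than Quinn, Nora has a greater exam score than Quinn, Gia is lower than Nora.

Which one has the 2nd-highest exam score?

Chaining the given pairs: Quinn < Rhea < Gia < Nora < Zane < Dana < Kai < Bea < Bram < Isla.
Counting 2 from the largest end gives Bram.

Bram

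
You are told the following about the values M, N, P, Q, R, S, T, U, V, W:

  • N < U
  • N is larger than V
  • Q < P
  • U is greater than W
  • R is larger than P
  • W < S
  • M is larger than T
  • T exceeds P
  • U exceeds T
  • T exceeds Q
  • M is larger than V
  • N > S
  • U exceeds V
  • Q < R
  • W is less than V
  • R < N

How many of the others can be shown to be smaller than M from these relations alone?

The elements the relations force below M are W, Q, P, V, T — no chain reaches any other.
That is 5.

5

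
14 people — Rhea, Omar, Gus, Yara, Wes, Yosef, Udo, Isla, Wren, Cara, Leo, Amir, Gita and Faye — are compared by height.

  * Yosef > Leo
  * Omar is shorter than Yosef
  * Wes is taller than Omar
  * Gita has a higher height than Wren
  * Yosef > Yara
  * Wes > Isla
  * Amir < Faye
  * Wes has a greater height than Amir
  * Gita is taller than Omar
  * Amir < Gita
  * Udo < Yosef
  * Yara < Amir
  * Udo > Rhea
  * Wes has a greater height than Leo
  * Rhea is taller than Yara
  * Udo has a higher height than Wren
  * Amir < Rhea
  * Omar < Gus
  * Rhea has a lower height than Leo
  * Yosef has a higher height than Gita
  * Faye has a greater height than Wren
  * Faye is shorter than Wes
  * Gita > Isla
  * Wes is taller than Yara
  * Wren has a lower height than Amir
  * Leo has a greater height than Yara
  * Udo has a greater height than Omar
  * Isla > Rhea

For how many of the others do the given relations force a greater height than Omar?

From Omar the given relations immediately reach Udo, Gus, Gita, Wes, Yosef.
No other element is forced above Omar by the given relations, so the count is 5.

5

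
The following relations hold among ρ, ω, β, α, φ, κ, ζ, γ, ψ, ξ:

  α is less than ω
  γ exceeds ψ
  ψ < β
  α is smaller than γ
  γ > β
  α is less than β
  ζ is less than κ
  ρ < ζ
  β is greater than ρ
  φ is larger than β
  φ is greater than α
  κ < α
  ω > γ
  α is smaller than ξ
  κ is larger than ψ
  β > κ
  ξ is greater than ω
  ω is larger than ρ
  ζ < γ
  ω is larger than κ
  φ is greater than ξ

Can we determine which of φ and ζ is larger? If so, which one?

Following the relations from ζ: ζ < κ < α < γ < ω < ξ < φ.
So φ is larger.

φ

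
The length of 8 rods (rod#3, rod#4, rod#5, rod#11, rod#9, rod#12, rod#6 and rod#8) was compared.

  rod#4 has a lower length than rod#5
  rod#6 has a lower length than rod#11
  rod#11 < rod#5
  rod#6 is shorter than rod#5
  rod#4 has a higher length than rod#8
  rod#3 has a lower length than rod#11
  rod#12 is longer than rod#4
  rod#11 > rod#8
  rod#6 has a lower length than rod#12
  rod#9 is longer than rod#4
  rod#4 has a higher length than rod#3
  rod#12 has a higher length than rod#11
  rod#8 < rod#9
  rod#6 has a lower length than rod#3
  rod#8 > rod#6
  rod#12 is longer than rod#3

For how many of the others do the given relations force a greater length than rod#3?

5

Directly above rod#3: rod#11, rod#4, rod#12.
One step further: rod#5, rod#9 (5 so far).
Nothing else is reachable above rod#3; 5 in all.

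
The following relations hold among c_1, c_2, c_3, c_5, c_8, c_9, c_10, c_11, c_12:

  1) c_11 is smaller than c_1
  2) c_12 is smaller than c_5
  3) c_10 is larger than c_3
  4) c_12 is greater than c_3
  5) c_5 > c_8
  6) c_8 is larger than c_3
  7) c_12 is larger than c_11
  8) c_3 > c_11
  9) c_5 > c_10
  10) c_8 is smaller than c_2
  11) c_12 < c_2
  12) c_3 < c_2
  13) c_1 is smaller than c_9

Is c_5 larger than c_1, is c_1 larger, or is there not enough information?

Following every chain through c_1: above c_1 we get c_9; below c_1 we get c_11.
c_5 is not reached, and no chain runs the other way from c_5 to c_1.
So the given relations leave the order of c_1 and c_5 undetermined.

undetermined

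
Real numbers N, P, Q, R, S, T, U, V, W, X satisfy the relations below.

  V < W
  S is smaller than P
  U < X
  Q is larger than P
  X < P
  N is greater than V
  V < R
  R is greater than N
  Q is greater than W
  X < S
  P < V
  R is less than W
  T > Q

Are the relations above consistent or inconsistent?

consistent

Every relation is compatible with U < X < S < P < V < N < R < W < Q < T; the set is consistent.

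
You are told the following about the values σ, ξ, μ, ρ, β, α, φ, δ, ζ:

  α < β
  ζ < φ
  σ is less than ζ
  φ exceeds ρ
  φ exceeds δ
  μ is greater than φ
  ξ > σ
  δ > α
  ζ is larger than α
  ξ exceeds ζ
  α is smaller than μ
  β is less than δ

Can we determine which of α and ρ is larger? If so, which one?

undetermined

Following every chain through α: above α we get ζ, β, ξ, δ, φ, μ.
ρ is not reached, and no chain runs the other way from ρ to α.
So the given relations leave the order of α and ρ undetermined.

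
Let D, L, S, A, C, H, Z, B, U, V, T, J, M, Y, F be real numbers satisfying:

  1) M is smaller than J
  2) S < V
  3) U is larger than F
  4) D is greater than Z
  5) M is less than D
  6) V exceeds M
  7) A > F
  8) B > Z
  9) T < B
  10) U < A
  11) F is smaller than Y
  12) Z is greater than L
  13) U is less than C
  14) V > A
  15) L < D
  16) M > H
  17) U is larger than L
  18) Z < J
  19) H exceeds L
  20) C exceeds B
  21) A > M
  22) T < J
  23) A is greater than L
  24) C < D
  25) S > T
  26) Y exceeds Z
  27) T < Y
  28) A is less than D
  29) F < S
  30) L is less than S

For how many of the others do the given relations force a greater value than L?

12

Directly above L: Z, H, U, S, A, D.
One step further: B, M, C, Y, V, J (12 so far).
Nothing else is reachable above L; 12 in all.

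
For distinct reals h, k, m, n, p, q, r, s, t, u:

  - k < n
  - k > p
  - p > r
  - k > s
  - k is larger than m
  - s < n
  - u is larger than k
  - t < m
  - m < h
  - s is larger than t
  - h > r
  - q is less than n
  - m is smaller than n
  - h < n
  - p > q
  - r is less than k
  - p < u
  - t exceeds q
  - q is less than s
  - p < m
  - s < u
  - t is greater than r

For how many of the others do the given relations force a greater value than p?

The elements the relations force above p are m, k, h, n, u — no chain reaches any other.
That is 5.

5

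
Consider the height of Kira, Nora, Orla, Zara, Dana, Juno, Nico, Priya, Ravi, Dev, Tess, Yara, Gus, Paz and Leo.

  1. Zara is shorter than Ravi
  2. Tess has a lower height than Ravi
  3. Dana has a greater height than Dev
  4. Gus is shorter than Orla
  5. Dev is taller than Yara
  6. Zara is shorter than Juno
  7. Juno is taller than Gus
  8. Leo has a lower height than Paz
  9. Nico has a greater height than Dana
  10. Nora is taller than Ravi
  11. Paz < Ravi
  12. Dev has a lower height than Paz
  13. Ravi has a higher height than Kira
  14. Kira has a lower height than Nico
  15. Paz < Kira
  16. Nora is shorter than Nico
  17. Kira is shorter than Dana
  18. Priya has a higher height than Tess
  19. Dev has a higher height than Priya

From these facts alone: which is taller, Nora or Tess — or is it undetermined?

Nora

Tess < Priya and Priya < Dev give Tess < Dev.
With Dev < Paz: Tess < Priya < Dev < Paz.
With Paz < Kira: Tess < Priya < Dev < Paz < Kira.
Then Kira < Ravi extends the chain to Ravi.
Then Ravi < Nora extends the chain to Nora.
So Nora is taller.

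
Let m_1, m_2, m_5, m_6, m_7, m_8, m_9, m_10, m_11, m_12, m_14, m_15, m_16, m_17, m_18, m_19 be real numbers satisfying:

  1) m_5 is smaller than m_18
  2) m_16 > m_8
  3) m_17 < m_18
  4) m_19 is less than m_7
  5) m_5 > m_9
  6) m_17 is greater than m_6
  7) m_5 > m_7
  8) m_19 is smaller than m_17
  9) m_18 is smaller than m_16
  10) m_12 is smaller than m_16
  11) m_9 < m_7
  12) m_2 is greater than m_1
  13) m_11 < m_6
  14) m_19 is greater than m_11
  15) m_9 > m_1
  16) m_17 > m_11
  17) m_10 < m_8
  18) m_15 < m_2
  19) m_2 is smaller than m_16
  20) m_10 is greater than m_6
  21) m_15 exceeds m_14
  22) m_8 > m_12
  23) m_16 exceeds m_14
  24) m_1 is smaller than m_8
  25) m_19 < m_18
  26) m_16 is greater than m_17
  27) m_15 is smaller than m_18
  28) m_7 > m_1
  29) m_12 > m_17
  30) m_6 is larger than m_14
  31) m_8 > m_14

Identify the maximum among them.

m_11 is not greatest since m_11 < m_6; m_14 is not greatest since m_14 < m_15; m_6 is not greatest since m_6 < m_17; m_1 is not greatest since m_1 < m_9; m_19 is not greatest since m_19 < m_7; m_17 is not greatest since m_17 < m_16; m_10 is not greatest since m_10 < m_8; m_9 is not greatest since m_9 < m_7; m_12 is not greatest since m_12 < m_16; m_7 is not greatest since m_7 < m_5; m_8 is not greatest since m_8 < m_16; m_5 is not greatest since m_5 < m_18; m_15 is not greatest since m_15 < m_2; m_2 is not greatest since m_2 < m_16; m_18 is not greatest since m_18 < m_16.
Only m_16 has nothing above it, so m_16 is the maximum.

m_16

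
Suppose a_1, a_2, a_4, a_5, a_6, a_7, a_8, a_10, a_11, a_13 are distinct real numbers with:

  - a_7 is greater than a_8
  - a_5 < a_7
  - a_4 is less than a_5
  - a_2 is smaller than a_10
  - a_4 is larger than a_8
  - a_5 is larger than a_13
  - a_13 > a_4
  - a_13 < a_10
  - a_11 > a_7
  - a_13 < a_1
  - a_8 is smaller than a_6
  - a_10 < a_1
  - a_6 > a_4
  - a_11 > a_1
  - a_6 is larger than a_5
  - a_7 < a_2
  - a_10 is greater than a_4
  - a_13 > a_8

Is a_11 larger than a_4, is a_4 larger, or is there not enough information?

The relevant relations are a_4 < a_13; a_13 < a_5; a_5 < a_7; a_7 < a_2; a_2 < a_10; a_10 < a_1; a_1 < a_11.
Together: a_4 < a_13 < a_5 < a_7 < a_2 < a_10 < a_1 < a_11.
So a_11 is larger.

a_11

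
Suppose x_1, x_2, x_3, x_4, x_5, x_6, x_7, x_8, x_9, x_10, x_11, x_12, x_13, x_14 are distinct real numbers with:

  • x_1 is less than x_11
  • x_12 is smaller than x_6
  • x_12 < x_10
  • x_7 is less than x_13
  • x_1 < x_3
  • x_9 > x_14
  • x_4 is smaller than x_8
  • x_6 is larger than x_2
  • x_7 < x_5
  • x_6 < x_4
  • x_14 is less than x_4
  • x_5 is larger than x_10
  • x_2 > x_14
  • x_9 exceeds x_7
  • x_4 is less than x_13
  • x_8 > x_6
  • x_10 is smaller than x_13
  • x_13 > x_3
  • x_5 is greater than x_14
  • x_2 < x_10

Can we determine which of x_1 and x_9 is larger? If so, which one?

Following every chain through x_1: above x_1 we get x_11, x_3, x_13.
x_9 is not reached, and no chain runs the other way from x_9 to x_1.
So the given relations leave the order of x_1 and x_9 undetermined.

undetermined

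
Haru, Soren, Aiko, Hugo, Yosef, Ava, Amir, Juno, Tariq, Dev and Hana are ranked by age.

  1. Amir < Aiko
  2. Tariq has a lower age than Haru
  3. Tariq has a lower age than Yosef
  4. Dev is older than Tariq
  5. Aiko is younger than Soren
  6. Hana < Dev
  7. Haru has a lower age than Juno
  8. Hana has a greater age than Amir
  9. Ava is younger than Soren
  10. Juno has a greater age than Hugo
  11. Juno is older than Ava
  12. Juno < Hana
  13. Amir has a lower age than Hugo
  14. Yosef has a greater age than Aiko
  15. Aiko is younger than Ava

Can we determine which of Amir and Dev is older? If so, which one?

Amir < Aiko and Aiko < Ava give Amir < Ava.
With Ava < Juno: Amir < Aiko < Ava < Juno.
With Juno < Hana: Amir < Aiko < Ava < Juno < Hana.
Then Hana < Dev extends the chain to Dev.
So Dev is older.

Dev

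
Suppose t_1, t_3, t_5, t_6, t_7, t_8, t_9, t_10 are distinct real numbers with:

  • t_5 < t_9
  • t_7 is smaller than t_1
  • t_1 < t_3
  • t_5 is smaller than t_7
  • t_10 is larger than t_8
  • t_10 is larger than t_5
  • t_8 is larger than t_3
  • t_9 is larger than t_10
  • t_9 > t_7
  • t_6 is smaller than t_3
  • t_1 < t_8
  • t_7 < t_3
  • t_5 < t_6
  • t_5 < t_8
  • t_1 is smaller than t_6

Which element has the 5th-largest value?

t_6

The consecutive relations fix a unique order: t_5 < t_7 < t_1 < t_6 < t_3 < t_8 < t_10 < t_9.
The 5th largest is t_6.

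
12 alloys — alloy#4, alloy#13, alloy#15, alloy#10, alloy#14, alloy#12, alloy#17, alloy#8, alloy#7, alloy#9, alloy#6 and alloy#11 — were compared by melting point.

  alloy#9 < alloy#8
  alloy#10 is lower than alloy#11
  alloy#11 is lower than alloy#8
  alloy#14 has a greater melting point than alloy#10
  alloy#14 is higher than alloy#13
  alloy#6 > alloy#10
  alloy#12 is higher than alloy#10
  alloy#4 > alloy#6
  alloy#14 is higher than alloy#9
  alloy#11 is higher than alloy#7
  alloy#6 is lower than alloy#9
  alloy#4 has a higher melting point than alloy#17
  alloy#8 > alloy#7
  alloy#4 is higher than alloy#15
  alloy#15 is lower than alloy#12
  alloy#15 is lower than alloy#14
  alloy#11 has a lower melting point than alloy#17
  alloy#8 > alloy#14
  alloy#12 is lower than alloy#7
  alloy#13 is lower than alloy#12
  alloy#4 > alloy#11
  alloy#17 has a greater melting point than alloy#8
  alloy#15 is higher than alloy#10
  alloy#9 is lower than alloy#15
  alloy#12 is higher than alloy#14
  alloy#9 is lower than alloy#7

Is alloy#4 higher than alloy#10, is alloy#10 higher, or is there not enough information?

The relevant relations are alloy#10 < alloy#6; alloy#6 < alloy#9; alloy#9 < alloy#15; alloy#15 < alloy#14; alloy#14 < alloy#12; alloy#12 < alloy#7; alloy#7 < alloy#11; alloy#11 < alloy#8; alloy#8 < alloy#17; alloy#17 < alloy#4.
Together: alloy#10 < alloy#6 < alloy#9 < alloy#15 < alloy#14 < alloy#12 < alloy#7 < alloy#11 < alloy#8 < alloy#17 < alloy#4.
So alloy#4 is higher.

alloy#4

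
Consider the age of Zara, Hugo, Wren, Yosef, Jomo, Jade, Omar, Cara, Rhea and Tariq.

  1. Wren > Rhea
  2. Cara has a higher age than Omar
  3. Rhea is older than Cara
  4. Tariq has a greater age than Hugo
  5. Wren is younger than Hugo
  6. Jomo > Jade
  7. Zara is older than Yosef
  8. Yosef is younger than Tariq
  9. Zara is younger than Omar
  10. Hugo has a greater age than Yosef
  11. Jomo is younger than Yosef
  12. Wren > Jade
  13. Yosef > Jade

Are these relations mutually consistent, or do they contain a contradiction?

The single ordering Jade < Jomo < Yosef < Zara < Omar < Cara < Rhea < Wren < Hugo < Tariq satisfies every listed relation, so no contradiction arises.

consistent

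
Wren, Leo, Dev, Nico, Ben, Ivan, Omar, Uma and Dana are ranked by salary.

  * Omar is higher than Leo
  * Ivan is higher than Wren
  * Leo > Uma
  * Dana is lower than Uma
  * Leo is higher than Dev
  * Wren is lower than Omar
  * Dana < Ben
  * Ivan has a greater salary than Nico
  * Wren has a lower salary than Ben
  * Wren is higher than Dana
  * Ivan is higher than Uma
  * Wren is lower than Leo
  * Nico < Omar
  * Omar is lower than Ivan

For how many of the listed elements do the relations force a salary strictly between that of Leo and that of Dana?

The relations place Dana below Leo. An element lies strictly between them when it is forced above Dana and also forced below Leo.
Above Dana: {Wren, Uma, Omar, Ben, Ivan}. Below Leo: {Dev, Wren, Uma}.
Intersection: {Wren, Uma} — 2.

2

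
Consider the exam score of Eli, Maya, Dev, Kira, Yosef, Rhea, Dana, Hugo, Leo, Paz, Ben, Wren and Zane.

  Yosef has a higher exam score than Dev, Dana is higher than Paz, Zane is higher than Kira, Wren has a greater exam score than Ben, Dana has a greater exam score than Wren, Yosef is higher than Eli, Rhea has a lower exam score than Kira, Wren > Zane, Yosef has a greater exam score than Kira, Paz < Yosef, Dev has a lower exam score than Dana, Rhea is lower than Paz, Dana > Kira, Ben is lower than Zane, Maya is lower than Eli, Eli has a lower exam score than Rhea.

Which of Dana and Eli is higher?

Dana

Chaining the given relations: Eli < Rhea < Kira < Zane < Wren < Dana.
So Eli < Dana; Dana is the higher of the two.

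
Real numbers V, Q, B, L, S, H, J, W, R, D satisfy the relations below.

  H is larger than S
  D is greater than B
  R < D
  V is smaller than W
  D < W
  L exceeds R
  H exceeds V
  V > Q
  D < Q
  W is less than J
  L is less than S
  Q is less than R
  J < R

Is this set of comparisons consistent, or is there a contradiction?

inconsistent

We have R < D stated directly, yet also D < Q < V < W < J < R by chaining the others — so D < R. Contradiction.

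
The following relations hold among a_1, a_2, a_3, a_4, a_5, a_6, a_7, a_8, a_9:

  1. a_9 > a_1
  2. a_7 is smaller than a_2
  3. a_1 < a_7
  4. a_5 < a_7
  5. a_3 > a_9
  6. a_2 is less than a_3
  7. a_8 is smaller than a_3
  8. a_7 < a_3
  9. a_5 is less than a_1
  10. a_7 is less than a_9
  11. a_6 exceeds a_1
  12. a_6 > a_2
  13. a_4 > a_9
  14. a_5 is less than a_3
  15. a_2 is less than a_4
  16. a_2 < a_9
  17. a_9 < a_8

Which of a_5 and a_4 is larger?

a_4

The relevant relations are a_5 < a_1; a_1 < a_7; a_7 < a_2; a_2 < a_9; a_9 < a_4.
Together: a_5 < a_1 < a_7 < a_2 < a_9 < a_4.
So a_5 < a_4; a_4 is the larger of the two.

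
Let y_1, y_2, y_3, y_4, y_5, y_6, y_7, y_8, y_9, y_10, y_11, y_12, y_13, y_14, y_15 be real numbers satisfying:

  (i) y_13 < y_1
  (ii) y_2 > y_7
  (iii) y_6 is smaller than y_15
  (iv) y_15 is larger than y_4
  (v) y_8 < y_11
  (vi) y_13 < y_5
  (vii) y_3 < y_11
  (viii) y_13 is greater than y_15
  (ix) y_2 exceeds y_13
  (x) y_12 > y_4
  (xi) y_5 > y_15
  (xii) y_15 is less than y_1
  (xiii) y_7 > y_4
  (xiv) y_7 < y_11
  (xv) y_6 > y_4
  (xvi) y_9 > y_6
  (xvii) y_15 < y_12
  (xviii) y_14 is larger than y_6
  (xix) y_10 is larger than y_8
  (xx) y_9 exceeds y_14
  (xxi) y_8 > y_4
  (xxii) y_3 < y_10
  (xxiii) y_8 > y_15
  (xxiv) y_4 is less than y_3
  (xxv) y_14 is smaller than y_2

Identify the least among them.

y_4

y_6 is not least since y_4 < y_6; y_14 is not least since y_6 < y_14; y_15 is not least since y_6 < y_15; y_8 is not least since y_15 < y_8; y_7 is not least since y_4 < y_7; y_13 is not least since y_15 < y_13; y_9 is not least since y_14 < y_9; y_1 is not least since y_13 < y_1; y_5 is not least since y_15 < y_5; y_3 is not least since y_4 < y_3; y_11 is not least since y_8 < y_11; y_10 is not least since y_8 < y_10; y_2 is not least since y_7 < y_2; y_12 is not least since y_4 < y_12.
Only y_4 has nothing below it, so y_4 is the least.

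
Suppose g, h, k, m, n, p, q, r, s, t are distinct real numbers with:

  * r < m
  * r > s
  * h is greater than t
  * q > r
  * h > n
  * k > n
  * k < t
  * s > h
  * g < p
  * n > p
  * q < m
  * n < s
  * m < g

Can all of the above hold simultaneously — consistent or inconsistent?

Chaining the given relations yields g < p < n < k < t < h < s < r < q < m, so g < m. But one relation states m < g. These cannot both hold.

inconsistent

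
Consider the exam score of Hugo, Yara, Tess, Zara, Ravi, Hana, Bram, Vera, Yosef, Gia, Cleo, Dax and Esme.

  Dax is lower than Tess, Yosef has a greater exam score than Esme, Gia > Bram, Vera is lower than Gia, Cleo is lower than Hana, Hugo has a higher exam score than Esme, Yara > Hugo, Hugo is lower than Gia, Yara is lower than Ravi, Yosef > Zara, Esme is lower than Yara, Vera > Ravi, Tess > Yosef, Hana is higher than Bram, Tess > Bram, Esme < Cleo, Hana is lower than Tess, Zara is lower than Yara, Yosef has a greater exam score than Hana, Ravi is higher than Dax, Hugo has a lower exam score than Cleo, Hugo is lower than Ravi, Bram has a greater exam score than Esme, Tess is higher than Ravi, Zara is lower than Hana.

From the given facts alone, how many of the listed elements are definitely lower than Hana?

Directly below Hana: Zara, Bram, Cleo.
One step further: Esme, Hugo (5 so far).
No other element is forced below Hana by the given relations, so the count is 5.

5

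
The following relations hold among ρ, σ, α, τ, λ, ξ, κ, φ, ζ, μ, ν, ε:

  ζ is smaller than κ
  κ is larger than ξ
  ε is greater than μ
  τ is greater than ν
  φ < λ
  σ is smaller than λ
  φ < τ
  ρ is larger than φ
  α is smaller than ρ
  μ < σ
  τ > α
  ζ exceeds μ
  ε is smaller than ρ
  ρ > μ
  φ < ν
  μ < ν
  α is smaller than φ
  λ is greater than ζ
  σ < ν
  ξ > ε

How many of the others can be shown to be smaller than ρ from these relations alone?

Directly below ρ: α, φ, μ, ε.
No other element is forced below ρ by the given relations, so the count is 4.

4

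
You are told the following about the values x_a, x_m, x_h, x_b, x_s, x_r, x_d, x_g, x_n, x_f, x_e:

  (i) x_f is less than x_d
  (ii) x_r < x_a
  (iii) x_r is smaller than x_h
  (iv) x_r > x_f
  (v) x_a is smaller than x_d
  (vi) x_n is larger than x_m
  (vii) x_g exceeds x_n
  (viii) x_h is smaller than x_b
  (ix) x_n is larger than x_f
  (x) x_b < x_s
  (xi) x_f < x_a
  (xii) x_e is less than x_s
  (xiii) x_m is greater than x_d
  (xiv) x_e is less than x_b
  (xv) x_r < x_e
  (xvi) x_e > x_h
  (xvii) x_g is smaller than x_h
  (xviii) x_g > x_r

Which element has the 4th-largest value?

Piecing the relations together gives one ordering: x_f < x_r < x_a < x_d < x_m < x_n < x_g < x_h < x_e < x_b < x_s.
Counting 4 from the largest end gives x_h.

x_h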